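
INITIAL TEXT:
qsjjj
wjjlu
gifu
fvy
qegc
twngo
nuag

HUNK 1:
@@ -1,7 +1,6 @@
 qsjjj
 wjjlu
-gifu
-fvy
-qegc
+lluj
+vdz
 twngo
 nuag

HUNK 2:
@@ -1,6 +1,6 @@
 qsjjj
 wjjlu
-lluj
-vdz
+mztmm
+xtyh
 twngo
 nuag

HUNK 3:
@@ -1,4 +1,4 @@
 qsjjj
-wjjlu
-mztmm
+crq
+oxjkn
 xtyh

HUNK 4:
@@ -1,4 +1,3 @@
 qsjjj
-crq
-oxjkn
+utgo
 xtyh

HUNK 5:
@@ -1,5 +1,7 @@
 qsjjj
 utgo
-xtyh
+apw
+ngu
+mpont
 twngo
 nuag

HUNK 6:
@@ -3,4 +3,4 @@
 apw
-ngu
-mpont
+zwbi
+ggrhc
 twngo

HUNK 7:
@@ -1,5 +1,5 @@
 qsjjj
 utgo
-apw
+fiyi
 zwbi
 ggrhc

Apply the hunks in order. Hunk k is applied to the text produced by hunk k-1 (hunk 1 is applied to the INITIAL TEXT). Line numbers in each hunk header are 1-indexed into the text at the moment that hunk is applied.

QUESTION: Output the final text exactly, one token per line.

Hunk 1: at line 1 remove [gifu,fvy,qegc] add [lluj,vdz] -> 6 lines: qsjjj wjjlu lluj vdz twngo nuag
Hunk 2: at line 1 remove [lluj,vdz] add [mztmm,xtyh] -> 6 lines: qsjjj wjjlu mztmm xtyh twngo nuag
Hunk 3: at line 1 remove [wjjlu,mztmm] add [crq,oxjkn] -> 6 lines: qsjjj crq oxjkn xtyh twngo nuag
Hunk 4: at line 1 remove [crq,oxjkn] add [utgo] -> 5 lines: qsjjj utgo xtyh twngo nuag
Hunk 5: at line 1 remove [xtyh] add [apw,ngu,mpont] -> 7 lines: qsjjj utgo apw ngu mpont twngo nuag
Hunk 6: at line 3 remove [ngu,mpont] add [zwbi,ggrhc] -> 7 lines: qsjjj utgo apw zwbi ggrhc twngo nuag
Hunk 7: at line 1 remove [apw] add [fiyi] -> 7 lines: qsjjj utgo fiyi zwbi ggrhc twngo nuag

Answer: qsjjj
utgo
fiyi
zwbi
ggrhc
twngo
nuag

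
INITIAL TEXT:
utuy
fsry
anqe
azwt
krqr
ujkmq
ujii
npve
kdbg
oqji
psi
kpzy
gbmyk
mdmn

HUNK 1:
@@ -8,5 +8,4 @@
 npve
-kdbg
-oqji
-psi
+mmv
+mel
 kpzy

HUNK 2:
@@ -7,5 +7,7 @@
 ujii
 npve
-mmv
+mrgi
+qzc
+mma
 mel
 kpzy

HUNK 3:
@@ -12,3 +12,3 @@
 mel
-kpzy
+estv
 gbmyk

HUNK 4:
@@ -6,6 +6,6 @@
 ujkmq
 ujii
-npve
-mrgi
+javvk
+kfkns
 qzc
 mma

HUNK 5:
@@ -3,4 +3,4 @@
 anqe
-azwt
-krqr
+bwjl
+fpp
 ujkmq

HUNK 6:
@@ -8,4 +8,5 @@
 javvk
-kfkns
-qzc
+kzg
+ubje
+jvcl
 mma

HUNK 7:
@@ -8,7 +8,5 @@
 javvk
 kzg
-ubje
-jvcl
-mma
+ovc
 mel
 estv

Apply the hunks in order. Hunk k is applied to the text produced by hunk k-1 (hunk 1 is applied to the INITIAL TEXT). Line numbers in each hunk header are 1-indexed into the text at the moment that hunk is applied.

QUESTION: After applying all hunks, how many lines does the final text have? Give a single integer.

Hunk 1: at line 8 remove [kdbg,oqji,psi] add [mmv,mel] -> 13 lines: utuy fsry anqe azwt krqr ujkmq ujii npve mmv mel kpzy gbmyk mdmn
Hunk 2: at line 7 remove [mmv] add [mrgi,qzc,mma] -> 15 lines: utuy fsry anqe azwt krqr ujkmq ujii npve mrgi qzc mma mel kpzy gbmyk mdmn
Hunk 3: at line 12 remove [kpzy] add [estv] -> 15 lines: utuy fsry anqe azwt krqr ujkmq ujii npve mrgi qzc mma mel estv gbmyk mdmn
Hunk 4: at line 6 remove [npve,mrgi] add [javvk,kfkns] -> 15 lines: utuy fsry anqe azwt krqr ujkmq ujii javvk kfkns qzc mma mel estv gbmyk mdmn
Hunk 5: at line 3 remove [azwt,krqr] add [bwjl,fpp] -> 15 lines: utuy fsry anqe bwjl fpp ujkmq ujii javvk kfkns qzc mma mel estv gbmyk mdmn
Hunk 6: at line 8 remove [kfkns,qzc] add [kzg,ubje,jvcl] -> 16 lines: utuy fsry anqe bwjl fpp ujkmq ujii javvk kzg ubje jvcl mma mel estv gbmyk mdmn
Hunk 7: at line 8 remove [ubje,jvcl,mma] add [ovc] -> 14 lines: utuy fsry anqe bwjl fpp ujkmq ujii javvk kzg ovc mel estv gbmyk mdmn
Final line count: 14

Answer: 14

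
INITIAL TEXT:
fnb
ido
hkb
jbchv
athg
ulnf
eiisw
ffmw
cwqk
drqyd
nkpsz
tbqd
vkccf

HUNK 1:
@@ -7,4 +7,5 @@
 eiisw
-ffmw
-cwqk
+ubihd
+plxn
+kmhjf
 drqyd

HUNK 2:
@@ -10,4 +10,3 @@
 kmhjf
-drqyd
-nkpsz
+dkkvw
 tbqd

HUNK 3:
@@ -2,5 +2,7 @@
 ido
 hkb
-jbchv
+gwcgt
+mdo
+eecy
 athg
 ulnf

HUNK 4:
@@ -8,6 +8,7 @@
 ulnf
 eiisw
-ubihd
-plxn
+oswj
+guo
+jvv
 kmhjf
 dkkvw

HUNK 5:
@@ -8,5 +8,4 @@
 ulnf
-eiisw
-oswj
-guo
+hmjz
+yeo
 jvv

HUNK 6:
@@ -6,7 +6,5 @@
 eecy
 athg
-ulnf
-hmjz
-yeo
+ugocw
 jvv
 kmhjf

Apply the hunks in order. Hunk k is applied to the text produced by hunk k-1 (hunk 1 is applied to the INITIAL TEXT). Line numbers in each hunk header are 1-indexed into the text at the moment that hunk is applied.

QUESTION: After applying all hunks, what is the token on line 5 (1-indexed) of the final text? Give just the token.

Hunk 1: at line 7 remove [ffmw,cwqk] add [ubihd,plxn,kmhjf] -> 14 lines: fnb ido hkb jbchv athg ulnf eiisw ubihd plxn kmhjf drqyd nkpsz tbqd vkccf
Hunk 2: at line 10 remove [drqyd,nkpsz] add [dkkvw] -> 13 lines: fnb ido hkb jbchv athg ulnf eiisw ubihd plxn kmhjf dkkvw tbqd vkccf
Hunk 3: at line 2 remove [jbchv] add [gwcgt,mdo,eecy] -> 15 lines: fnb ido hkb gwcgt mdo eecy athg ulnf eiisw ubihd plxn kmhjf dkkvw tbqd vkccf
Hunk 4: at line 8 remove [ubihd,plxn] add [oswj,guo,jvv] -> 16 lines: fnb ido hkb gwcgt mdo eecy athg ulnf eiisw oswj guo jvv kmhjf dkkvw tbqd vkccf
Hunk 5: at line 8 remove [eiisw,oswj,guo] add [hmjz,yeo] -> 15 lines: fnb ido hkb gwcgt mdo eecy athg ulnf hmjz yeo jvv kmhjf dkkvw tbqd vkccf
Hunk 6: at line 6 remove [ulnf,hmjz,yeo] add [ugocw] -> 13 lines: fnb ido hkb gwcgt mdo eecy athg ugocw jvv kmhjf dkkvw tbqd vkccf
Final line 5: mdo

Answer: mdo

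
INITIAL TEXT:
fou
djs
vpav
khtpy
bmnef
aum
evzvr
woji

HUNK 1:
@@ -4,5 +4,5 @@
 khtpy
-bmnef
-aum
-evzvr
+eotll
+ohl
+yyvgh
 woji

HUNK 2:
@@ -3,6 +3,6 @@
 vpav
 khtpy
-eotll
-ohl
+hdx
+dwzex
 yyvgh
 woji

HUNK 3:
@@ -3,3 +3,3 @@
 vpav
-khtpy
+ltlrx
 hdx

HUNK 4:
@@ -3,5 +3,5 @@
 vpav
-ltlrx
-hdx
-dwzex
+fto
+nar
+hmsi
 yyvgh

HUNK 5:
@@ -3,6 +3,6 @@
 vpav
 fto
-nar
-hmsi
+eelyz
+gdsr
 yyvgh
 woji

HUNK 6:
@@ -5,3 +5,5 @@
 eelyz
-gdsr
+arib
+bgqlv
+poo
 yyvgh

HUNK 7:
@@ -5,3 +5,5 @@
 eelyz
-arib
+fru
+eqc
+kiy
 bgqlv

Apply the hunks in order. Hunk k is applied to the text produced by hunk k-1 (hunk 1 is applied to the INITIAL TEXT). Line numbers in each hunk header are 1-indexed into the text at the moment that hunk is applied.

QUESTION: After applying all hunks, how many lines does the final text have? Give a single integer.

Hunk 1: at line 4 remove [bmnef,aum,evzvr] add [eotll,ohl,yyvgh] -> 8 lines: fou djs vpav khtpy eotll ohl yyvgh woji
Hunk 2: at line 3 remove [eotll,ohl] add [hdx,dwzex] -> 8 lines: fou djs vpav khtpy hdx dwzex yyvgh woji
Hunk 3: at line 3 remove [khtpy] add [ltlrx] -> 8 lines: fou djs vpav ltlrx hdx dwzex yyvgh woji
Hunk 4: at line 3 remove [ltlrx,hdx,dwzex] add [fto,nar,hmsi] -> 8 lines: fou djs vpav fto nar hmsi yyvgh woji
Hunk 5: at line 3 remove [nar,hmsi] add [eelyz,gdsr] -> 8 lines: fou djs vpav fto eelyz gdsr yyvgh woji
Hunk 6: at line 5 remove [gdsr] add [arib,bgqlv,poo] -> 10 lines: fou djs vpav fto eelyz arib bgqlv poo yyvgh woji
Hunk 7: at line 5 remove [arib] add [fru,eqc,kiy] -> 12 lines: fou djs vpav fto eelyz fru eqc kiy bgqlv poo yyvgh woji
Final line count: 12

Answer: 12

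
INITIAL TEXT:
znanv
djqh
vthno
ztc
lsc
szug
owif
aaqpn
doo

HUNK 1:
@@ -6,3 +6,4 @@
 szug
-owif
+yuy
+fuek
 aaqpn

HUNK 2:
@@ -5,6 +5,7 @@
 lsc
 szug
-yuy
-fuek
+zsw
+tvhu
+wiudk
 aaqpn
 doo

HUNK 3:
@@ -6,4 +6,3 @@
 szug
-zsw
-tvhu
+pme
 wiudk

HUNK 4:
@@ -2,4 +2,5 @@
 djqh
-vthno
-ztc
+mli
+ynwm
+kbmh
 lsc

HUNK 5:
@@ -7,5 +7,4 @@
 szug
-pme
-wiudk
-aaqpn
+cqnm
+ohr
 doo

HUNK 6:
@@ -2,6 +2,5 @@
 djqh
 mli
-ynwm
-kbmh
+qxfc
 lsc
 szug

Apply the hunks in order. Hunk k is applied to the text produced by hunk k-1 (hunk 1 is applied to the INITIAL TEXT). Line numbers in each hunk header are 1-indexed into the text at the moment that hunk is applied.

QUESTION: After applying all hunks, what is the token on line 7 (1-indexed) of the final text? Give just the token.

Answer: cqnm

Derivation:
Hunk 1: at line 6 remove [owif] add [yuy,fuek] -> 10 lines: znanv djqh vthno ztc lsc szug yuy fuek aaqpn doo
Hunk 2: at line 5 remove [yuy,fuek] add [zsw,tvhu,wiudk] -> 11 lines: znanv djqh vthno ztc lsc szug zsw tvhu wiudk aaqpn doo
Hunk 3: at line 6 remove [zsw,tvhu] add [pme] -> 10 lines: znanv djqh vthno ztc lsc szug pme wiudk aaqpn doo
Hunk 4: at line 2 remove [vthno,ztc] add [mli,ynwm,kbmh] -> 11 lines: znanv djqh mli ynwm kbmh lsc szug pme wiudk aaqpn doo
Hunk 5: at line 7 remove [pme,wiudk,aaqpn] add [cqnm,ohr] -> 10 lines: znanv djqh mli ynwm kbmh lsc szug cqnm ohr doo
Hunk 6: at line 2 remove [ynwm,kbmh] add [qxfc] -> 9 lines: znanv djqh mli qxfc lsc szug cqnm ohr doo
Final line 7: cqnm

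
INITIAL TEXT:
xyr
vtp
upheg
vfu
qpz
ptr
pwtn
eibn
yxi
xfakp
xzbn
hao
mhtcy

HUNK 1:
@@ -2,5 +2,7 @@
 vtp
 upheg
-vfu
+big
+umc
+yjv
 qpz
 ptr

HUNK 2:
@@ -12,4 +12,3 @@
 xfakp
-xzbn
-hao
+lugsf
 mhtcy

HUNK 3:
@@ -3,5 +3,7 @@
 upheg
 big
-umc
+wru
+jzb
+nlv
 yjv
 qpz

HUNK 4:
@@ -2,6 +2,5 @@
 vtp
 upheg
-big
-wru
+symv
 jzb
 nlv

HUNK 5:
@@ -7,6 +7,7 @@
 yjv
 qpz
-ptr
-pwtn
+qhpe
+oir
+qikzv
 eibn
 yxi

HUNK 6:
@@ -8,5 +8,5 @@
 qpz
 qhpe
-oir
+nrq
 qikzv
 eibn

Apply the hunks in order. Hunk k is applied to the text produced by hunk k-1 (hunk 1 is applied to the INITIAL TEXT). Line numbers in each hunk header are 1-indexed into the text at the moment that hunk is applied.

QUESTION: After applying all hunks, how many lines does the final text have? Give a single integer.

Answer: 16

Derivation:
Hunk 1: at line 2 remove [vfu] add [big,umc,yjv] -> 15 lines: xyr vtp upheg big umc yjv qpz ptr pwtn eibn yxi xfakp xzbn hao mhtcy
Hunk 2: at line 12 remove [xzbn,hao] add [lugsf] -> 14 lines: xyr vtp upheg big umc yjv qpz ptr pwtn eibn yxi xfakp lugsf mhtcy
Hunk 3: at line 3 remove [umc] add [wru,jzb,nlv] -> 16 lines: xyr vtp upheg big wru jzb nlv yjv qpz ptr pwtn eibn yxi xfakp lugsf mhtcy
Hunk 4: at line 2 remove [big,wru] add [symv] -> 15 lines: xyr vtp upheg symv jzb nlv yjv qpz ptr pwtn eibn yxi xfakp lugsf mhtcy
Hunk 5: at line 7 remove [ptr,pwtn] add [qhpe,oir,qikzv] -> 16 lines: xyr vtp upheg symv jzb nlv yjv qpz qhpe oir qikzv eibn yxi xfakp lugsf mhtcy
Hunk 6: at line 8 remove [oir] add [nrq] -> 16 lines: xyr vtp upheg symv jzb nlv yjv qpz qhpe nrq qikzv eibn yxi xfakp lugsf mhtcy
Final line count: 16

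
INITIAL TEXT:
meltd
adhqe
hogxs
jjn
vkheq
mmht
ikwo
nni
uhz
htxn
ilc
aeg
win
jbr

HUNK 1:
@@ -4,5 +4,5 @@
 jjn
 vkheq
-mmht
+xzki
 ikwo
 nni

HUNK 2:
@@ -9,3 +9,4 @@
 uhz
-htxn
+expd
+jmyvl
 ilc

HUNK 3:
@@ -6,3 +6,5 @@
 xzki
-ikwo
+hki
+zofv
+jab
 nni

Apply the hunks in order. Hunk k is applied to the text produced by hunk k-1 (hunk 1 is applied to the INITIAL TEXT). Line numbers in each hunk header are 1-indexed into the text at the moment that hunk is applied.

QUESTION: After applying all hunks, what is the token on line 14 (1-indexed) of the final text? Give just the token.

Hunk 1: at line 4 remove [mmht] add [xzki] -> 14 lines: meltd adhqe hogxs jjn vkheq xzki ikwo nni uhz htxn ilc aeg win jbr
Hunk 2: at line 9 remove [htxn] add [expd,jmyvl] -> 15 lines: meltd adhqe hogxs jjn vkheq xzki ikwo nni uhz expd jmyvl ilc aeg win jbr
Hunk 3: at line 6 remove [ikwo] add [hki,zofv,jab] -> 17 lines: meltd adhqe hogxs jjn vkheq xzki hki zofv jab nni uhz expd jmyvl ilc aeg win jbr
Final line 14: ilc

Answer: ilc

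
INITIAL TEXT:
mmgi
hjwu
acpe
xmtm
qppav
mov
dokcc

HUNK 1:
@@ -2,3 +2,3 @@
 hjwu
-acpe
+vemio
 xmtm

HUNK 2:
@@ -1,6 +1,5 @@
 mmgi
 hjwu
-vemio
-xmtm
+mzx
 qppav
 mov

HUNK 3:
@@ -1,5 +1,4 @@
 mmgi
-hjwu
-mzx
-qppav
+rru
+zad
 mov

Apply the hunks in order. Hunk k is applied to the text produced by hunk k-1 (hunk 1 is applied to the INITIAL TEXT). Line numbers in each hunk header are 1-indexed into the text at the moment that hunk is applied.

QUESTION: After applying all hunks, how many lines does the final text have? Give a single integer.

Answer: 5

Derivation:
Hunk 1: at line 2 remove [acpe] add [vemio] -> 7 lines: mmgi hjwu vemio xmtm qppav mov dokcc
Hunk 2: at line 1 remove [vemio,xmtm] add [mzx] -> 6 lines: mmgi hjwu mzx qppav mov dokcc
Hunk 3: at line 1 remove [hjwu,mzx,qppav] add [rru,zad] -> 5 lines: mmgi rru zad mov dokcc
Final line count: 5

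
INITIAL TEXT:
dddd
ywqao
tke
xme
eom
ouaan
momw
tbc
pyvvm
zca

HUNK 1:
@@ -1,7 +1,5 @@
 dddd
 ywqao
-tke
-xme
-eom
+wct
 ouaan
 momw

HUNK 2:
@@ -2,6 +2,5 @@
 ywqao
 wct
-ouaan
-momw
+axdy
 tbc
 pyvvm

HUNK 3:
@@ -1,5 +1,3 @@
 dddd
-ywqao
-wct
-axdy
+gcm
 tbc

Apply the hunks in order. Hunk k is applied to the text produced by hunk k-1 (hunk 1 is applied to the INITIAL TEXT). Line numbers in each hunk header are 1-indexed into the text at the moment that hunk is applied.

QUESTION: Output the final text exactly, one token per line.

Hunk 1: at line 1 remove [tke,xme,eom] add [wct] -> 8 lines: dddd ywqao wct ouaan momw tbc pyvvm zca
Hunk 2: at line 2 remove [ouaan,momw] add [axdy] -> 7 lines: dddd ywqao wct axdy tbc pyvvm zca
Hunk 3: at line 1 remove [ywqao,wct,axdy] add [gcm] -> 5 lines: dddd gcm tbc pyvvm zca

Answer: dddd
gcm
tbc
pyvvm
zca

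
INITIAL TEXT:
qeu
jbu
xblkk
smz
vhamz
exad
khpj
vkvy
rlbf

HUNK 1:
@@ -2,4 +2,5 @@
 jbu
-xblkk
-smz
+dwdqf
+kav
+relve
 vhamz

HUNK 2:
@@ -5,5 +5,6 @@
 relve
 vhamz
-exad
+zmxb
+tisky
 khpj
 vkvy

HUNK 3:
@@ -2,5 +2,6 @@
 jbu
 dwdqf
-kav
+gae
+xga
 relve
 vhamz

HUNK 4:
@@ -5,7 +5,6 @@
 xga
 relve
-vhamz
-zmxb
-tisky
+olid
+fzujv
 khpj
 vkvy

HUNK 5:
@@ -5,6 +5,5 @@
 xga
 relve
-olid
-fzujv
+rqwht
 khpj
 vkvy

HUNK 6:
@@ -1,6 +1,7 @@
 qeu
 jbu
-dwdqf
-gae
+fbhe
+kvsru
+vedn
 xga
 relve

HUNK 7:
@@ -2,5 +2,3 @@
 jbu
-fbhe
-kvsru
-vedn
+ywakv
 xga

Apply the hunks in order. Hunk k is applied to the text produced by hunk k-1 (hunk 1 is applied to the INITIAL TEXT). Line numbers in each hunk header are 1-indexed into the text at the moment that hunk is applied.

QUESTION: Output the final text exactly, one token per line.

Answer: qeu
jbu
ywakv
xga
relve
rqwht
khpj
vkvy
rlbf

Derivation:
Hunk 1: at line 2 remove [xblkk,smz] add [dwdqf,kav,relve] -> 10 lines: qeu jbu dwdqf kav relve vhamz exad khpj vkvy rlbf
Hunk 2: at line 5 remove [exad] add [zmxb,tisky] -> 11 lines: qeu jbu dwdqf kav relve vhamz zmxb tisky khpj vkvy rlbf
Hunk 3: at line 2 remove [kav] add [gae,xga] -> 12 lines: qeu jbu dwdqf gae xga relve vhamz zmxb tisky khpj vkvy rlbf
Hunk 4: at line 5 remove [vhamz,zmxb,tisky] add [olid,fzujv] -> 11 lines: qeu jbu dwdqf gae xga relve olid fzujv khpj vkvy rlbf
Hunk 5: at line 5 remove [olid,fzujv] add [rqwht] -> 10 lines: qeu jbu dwdqf gae xga relve rqwht khpj vkvy rlbf
Hunk 6: at line 1 remove [dwdqf,gae] add [fbhe,kvsru,vedn] -> 11 lines: qeu jbu fbhe kvsru vedn xga relve rqwht khpj vkvy rlbf
Hunk 7: at line 2 remove [fbhe,kvsru,vedn] add [ywakv] -> 9 lines: qeu jbu ywakv xga relve rqwht khpj vkvy rlbf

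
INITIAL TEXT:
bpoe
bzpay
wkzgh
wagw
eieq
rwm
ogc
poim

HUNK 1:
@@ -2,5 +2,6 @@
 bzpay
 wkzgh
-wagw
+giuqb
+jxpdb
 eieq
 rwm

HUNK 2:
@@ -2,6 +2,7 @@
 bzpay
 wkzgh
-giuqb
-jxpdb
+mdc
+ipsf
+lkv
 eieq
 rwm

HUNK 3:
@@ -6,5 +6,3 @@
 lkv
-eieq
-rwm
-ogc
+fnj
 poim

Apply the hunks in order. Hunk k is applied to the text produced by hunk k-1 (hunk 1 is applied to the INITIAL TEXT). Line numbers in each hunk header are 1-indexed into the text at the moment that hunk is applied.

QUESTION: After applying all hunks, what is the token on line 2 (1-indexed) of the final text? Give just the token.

Answer: bzpay

Derivation:
Hunk 1: at line 2 remove [wagw] add [giuqb,jxpdb] -> 9 lines: bpoe bzpay wkzgh giuqb jxpdb eieq rwm ogc poim
Hunk 2: at line 2 remove [giuqb,jxpdb] add [mdc,ipsf,lkv] -> 10 lines: bpoe bzpay wkzgh mdc ipsf lkv eieq rwm ogc poim
Hunk 3: at line 6 remove [eieq,rwm,ogc] add [fnj] -> 8 lines: bpoe bzpay wkzgh mdc ipsf lkv fnj poim
Final line 2: bzpay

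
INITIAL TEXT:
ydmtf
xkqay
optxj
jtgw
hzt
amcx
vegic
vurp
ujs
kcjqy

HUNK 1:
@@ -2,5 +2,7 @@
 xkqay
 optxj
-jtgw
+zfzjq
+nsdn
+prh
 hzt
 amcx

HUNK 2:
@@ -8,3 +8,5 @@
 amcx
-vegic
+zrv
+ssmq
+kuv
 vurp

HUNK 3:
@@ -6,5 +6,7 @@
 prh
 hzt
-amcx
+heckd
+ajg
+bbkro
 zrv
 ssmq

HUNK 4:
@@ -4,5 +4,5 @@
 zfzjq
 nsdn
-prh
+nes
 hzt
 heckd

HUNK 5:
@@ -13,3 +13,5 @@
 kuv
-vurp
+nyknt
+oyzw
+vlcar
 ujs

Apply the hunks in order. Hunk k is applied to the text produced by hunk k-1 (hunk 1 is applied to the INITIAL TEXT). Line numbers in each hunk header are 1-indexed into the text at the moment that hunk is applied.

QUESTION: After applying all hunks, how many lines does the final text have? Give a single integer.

Answer: 18

Derivation:
Hunk 1: at line 2 remove [jtgw] add [zfzjq,nsdn,prh] -> 12 lines: ydmtf xkqay optxj zfzjq nsdn prh hzt amcx vegic vurp ujs kcjqy
Hunk 2: at line 8 remove [vegic] add [zrv,ssmq,kuv] -> 14 lines: ydmtf xkqay optxj zfzjq nsdn prh hzt amcx zrv ssmq kuv vurp ujs kcjqy
Hunk 3: at line 6 remove [amcx] add [heckd,ajg,bbkro] -> 16 lines: ydmtf xkqay optxj zfzjq nsdn prh hzt heckd ajg bbkro zrv ssmq kuv vurp ujs kcjqy
Hunk 4: at line 4 remove [prh] add [nes] -> 16 lines: ydmtf xkqay optxj zfzjq nsdn nes hzt heckd ajg bbkro zrv ssmq kuv vurp ujs kcjqy
Hunk 5: at line 13 remove [vurp] add [nyknt,oyzw,vlcar] -> 18 lines: ydmtf xkqay optxj zfzjq nsdn nes hzt heckd ajg bbkro zrv ssmq kuv nyknt oyzw vlcar ujs kcjqy
Final line count: 18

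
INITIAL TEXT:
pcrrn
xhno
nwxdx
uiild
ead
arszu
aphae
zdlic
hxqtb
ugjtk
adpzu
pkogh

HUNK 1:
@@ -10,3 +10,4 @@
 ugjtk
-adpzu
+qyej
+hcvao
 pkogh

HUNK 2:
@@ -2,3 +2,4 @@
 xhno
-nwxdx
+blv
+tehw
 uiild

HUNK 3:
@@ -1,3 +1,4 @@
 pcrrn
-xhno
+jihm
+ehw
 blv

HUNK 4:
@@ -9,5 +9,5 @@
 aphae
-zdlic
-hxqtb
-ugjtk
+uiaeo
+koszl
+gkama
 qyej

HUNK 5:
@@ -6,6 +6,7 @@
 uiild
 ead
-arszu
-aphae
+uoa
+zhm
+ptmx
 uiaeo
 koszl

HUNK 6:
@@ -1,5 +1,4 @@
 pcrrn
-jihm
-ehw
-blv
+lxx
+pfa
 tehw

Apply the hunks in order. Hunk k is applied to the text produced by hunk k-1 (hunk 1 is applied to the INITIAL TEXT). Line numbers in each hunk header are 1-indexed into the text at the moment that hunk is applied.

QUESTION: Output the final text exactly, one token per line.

Answer: pcrrn
lxx
pfa
tehw
uiild
ead
uoa
zhm
ptmx
uiaeo
koszl
gkama
qyej
hcvao
pkogh

Derivation:
Hunk 1: at line 10 remove [adpzu] add [qyej,hcvao] -> 13 lines: pcrrn xhno nwxdx uiild ead arszu aphae zdlic hxqtb ugjtk qyej hcvao pkogh
Hunk 2: at line 2 remove [nwxdx] add [blv,tehw] -> 14 lines: pcrrn xhno blv tehw uiild ead arszu aphae zdlic hxqtb ugjtk qyej hcvao pkogh
Hunk 3: at line 1 remove [xhno] add [jihm,ehw] -> 15 lines: pcrrn jihm ehw blv tehw uiild ead arszu aphae zdlic hxqtb ugjtk qyej hcvao pkogh
Hunk 4: at line 9 remove [zdlic,hxqtb,ugjtk] add [uiaeo,koszl,gkama] -> 15 lines: pcrrn jihm ehw blv tehw uiild ead arszu aphae uiaeo koszl gkama qyej hcvao pkogh
Hunk 5: at line 6 remove [arszu,aphae] add [uoa,zhm,ptmx] -> 16 lines: pcrrn jihm ehw blv tehw uiild ead uoa zhm ptmx uiaeo koszl gkama qyej hcvao pkogh
Hunk 6: at line 1 remove [jihm,ehw,blv] add [lxx,pfa] -> 15 lines: pcrrn lxx pfa tehw uiild ead uoa zhm ptmx uiaeo koszl gkama qyej hcvao pkogh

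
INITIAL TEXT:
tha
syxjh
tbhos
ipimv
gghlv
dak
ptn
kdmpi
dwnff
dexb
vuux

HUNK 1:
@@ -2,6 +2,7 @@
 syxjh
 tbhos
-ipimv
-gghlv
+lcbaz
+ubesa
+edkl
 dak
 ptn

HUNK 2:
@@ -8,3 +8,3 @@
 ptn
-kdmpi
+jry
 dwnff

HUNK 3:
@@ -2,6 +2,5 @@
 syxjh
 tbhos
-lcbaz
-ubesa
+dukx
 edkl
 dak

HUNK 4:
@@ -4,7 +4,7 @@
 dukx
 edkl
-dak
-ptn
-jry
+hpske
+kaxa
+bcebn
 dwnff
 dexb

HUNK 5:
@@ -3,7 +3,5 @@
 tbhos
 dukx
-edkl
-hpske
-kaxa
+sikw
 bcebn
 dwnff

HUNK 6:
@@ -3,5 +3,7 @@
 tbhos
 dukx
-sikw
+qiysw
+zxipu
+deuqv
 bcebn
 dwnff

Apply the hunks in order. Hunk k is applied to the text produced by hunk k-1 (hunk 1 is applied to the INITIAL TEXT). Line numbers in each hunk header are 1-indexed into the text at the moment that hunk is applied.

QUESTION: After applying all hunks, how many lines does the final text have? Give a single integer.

Answer: 11

Derivation:
Hunk 1: at line 2 remove [ipimv,gghlv] add [lcbaz,ubesa,edkl] -> 12 lines: tha syxjh tbhos lcbaz ubesa edkl dak ptn kdmpi dwnff dexb vuux
Hunk 2: at line 8 remove [kdmpi] add [jry] -> 12 lines: tha syxjh tbhos lcbaz ubesa edkl dak ptn jry dwnff dexb vuux
Hunk 3: at line 2 remove [lcbaz,ubesa] add [dukx] -> 11 lines: tha syxjh tbhos dukx edkl dak ptn jry dwnff dexb vuux
Hunk 4: at line 4 remove [dak,ptn,jry] add [hpske,kaxa,bcebn] -> 11 lines: tha syxjh tbhos dukx edkl hpske kaxa bcebn dwnff dexb vuux
Hunk 5: at line 3 remove [edkl,hpske,kaxa] add [sikw] -> 9 lines: tha syxjh tbhos dukx sikw bcebn dwnff dexb vuux
Hunk 6: at line 3 remove [sikw] add [qiysw,zxipu,deuqv] -> 11 lines: tha syxjh tbhos dukx qiysw zxipu deuqv bcebn dwnff dexb vuux
Final line count: 11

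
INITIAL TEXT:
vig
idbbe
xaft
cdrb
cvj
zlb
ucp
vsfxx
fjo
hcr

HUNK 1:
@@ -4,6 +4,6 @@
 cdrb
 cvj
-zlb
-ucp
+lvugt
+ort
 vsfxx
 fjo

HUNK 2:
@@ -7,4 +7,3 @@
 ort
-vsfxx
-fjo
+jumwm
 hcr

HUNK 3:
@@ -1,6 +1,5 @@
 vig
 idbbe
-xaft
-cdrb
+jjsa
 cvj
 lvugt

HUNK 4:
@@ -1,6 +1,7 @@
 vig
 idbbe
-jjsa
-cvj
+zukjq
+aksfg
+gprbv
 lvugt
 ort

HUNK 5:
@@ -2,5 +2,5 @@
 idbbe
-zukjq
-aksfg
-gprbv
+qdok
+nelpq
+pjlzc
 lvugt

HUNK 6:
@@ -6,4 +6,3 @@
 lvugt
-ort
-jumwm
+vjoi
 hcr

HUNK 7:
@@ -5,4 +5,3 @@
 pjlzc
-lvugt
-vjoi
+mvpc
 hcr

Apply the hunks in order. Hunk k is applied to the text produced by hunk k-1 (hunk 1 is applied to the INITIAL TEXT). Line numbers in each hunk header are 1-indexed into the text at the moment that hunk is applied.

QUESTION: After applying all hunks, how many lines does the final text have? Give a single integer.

Answer: 7

Derivation:
Hunk 1: at line 4 remove [zlb,ucp] add [lvugt,ort] -> 10 lines: vig idbbe xaft cdrb cvj lvugt ort vsfxx fjo hcr
Hunk 2: at line 7 remove [vsfxx,fjo] add [jumwm] -> 9 lines: vig idbbe xaft cdrb cvj lvugt ort jumwm hcr
Hunk 3: at line 1 remove [xaft,cdrb] add [jjsa] -> 8 lines: vig idbbe jjsa cvj lvugt ort jumwm hcr
Hunk 4: at line 1 remove [jjsa,cvj] add [zukjq,aksfg,gprbv] -> 9 lines: vig idbbe zukjq aksfg gprbv lvugt ort jumwm hcr
Hunk 5: at line 2 remove [zukjq,aksfg,gprbv] add [qdok,nelpq,pjlzc] -> 9 lines: vig idbbe qdok nelpq pjlzc lvugt ort jumwm hcr
Hunk 6: at line 6 remove [ort,jumwm] add [vjoi] -> 8 lines: vig idbbe qdok nelpq pjlzc lvugt vjoi hcr
Hunk 7: at line 5 remove [lvugt,vjoi] add [mvpc] -> 7 lines: vig idbbe qdok nelpq pjlzc mvpc hcr
Final line count: 7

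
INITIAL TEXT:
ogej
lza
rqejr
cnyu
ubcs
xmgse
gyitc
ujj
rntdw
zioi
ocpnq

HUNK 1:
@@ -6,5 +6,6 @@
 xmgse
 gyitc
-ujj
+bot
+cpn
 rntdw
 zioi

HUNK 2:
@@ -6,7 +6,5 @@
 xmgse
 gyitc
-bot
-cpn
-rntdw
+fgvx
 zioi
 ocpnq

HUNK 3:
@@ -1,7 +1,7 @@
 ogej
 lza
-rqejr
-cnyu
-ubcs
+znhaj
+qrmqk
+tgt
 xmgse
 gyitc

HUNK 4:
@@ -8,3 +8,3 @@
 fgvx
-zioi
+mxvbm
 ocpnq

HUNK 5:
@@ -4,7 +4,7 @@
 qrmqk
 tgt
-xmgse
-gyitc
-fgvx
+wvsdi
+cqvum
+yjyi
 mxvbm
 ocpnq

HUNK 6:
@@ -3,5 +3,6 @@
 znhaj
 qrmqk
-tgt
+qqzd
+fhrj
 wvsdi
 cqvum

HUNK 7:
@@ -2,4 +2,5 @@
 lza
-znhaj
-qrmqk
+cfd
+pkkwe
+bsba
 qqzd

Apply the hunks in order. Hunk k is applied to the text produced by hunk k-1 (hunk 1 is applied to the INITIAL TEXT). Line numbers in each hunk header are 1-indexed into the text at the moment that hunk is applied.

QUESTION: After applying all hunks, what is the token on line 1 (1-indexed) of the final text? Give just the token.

Hunk 1: at line 6 remove [ujj] add [bot,cpn] -> 12 lines: ogej lza rqejr cnyu ubcs xmgse gyitc bot cpn rntdw zioi ocpnq
Hunk 2: at line 6 remove [bot,cpn,rntdw] add [fgvx] -> 10 lines: ogej lza rqejr cnyu ubcs xmgse gyitc fgvx zioi ocpnq
Hunk 3: at line 1 remove [rqejr,cnyu,ubcs] add [znhaj,qrmqk,tgt] -> 10 lines: ogej lza znhaj qrmqk tgt xmgse gyitc fgvx zioi ocpnq
Hunk 4: at line 8 remove [zioi] add [mxvbm] -> 10 lines: ogej lza znhaj qrmqk tgt xmgse gyitc fgvx mxvbm ocpnq
Hunk 5: at line 4 remove [xmgse,gyitc,fgvx] add [wvsdi,cqvum,yjyi] -> 10 lines: ogej lza znhaj qrmqk tgt wvsdi cqvum yjyi mxvbm ocpnq
Hunk 6: at line 3 remove [tgt] add [qqzd,fhrj] -> 11 lines: ogej lza znhaj qrmqk qqzd fhrj wvsdi cqvum yjyi mxvbm ocpnq
Hunk 7: at line 2 remove [znhaj,qrmqk] add [cfd,pkkwe,bsba] -> 12 lines: ogej lza cfd pkkwe bsba qqzd fhrj wvsdi cqvum yjyi mxvbm ocpnq
Final line 1: ogej

Answer: ogej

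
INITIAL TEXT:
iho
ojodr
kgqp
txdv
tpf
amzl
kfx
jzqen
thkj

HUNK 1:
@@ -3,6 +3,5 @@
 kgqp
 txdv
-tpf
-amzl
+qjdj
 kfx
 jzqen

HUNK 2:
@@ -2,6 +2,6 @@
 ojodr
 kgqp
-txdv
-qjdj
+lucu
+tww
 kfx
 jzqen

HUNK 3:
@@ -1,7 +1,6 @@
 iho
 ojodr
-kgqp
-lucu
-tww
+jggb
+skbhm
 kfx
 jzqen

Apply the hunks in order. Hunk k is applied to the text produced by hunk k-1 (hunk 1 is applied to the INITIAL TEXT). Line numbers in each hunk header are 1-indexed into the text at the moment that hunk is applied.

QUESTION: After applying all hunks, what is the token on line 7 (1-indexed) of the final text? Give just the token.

Answer: thkj

Derivation:
Hunk 1: at line 3 remove [tpf,amzl] add [qjdj] -> 8 lines: iho ojodr kgqp txdv qjdj kfx jzqen thkj
Hunk 2: at line 2 remove [txdv,qjdj] add [lucu,tww] -> 8 lines: iho ojodr kgqp lucu tww kfx jzqen thkj
Hunk 3: at line 1 remove [kgqp,lucu,tww] add [jggb,skbhm] -> 7 lines: iho ojodr jggb skbhm kfx jzqen thkj
Final line 7: thkj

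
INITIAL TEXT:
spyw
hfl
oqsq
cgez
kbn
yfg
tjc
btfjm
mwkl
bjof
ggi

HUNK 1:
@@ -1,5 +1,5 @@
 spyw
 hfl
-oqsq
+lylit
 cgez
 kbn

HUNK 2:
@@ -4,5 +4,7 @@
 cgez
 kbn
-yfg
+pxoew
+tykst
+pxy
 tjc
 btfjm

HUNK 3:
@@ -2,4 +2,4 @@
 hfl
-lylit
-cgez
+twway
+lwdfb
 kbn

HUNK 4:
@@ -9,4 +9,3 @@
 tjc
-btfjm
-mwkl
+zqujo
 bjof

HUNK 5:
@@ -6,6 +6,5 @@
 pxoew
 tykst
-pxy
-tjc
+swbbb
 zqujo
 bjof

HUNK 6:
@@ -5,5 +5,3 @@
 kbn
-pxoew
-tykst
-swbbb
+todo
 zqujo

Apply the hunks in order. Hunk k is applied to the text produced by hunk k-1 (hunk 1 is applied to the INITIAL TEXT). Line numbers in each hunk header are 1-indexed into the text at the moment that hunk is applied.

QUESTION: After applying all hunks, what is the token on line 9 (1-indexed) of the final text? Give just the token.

Answer: ggi

Derivation:
Hunk 1: at line 1 remove [oqsq] add [lylit] -> 11 lines: spyw hfl lylit cgez kbn yfg tjc btfjm mwkl bjof ggi
Hunk 2: at line 4 remove [yfg] add [pxoew,tykst,pxy] -> 13 lines: spyw hfl lylit cgez kbn pxoew tykst pxy tjc btfjm mwkl bjof ggi
Hunk 3: at line 2 remove [lylit,cgez] add [twway,lwdfb] -> 13 lines: spyw hfl twway lwdfb kbn pxoew tykst pxy tjc btfjm mwkl bjof ggi
Hunk 4: at line 9 remove [btfjm,mwkl] add [zqujo] -> 12 lines: spyw hfl twway lwdfb kbn pxoew tykst pxy tjc zqujo bjof ggi
Hunk 5: at line 6 remove [pxy,tjc] add [swbbb] -> 11 lines: spyw hfl twway lwdfb kbn pxoew tykst swbbb zqujo bjof ggi
Hunk 6: at line 5 remove [pxoew,tykst,swbbb] add [todo] -> 9 lines: spyw hfl twway lwdfb kbn todo zqujo bjof ggi
Final line 9: ggi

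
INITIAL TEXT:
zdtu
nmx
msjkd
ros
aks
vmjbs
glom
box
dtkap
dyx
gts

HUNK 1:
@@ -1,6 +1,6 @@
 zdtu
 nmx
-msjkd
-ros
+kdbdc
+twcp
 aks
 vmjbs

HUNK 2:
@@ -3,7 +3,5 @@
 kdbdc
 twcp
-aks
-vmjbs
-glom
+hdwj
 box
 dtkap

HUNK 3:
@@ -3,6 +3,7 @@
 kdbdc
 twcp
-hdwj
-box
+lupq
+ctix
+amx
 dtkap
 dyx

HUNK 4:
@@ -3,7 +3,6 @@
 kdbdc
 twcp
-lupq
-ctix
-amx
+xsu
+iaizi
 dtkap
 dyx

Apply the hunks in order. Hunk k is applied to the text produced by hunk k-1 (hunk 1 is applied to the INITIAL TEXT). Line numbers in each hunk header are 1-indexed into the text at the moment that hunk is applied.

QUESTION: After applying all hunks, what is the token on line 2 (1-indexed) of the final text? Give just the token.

Hunk 1: at line 1 remove [msjkd,ros] add [kdbdc,twcp] -> 11 lines: zdtu nmx kdbdc twcp aks vmjbs glom box dtkap dyx gts
Hunk 2: at line 3 remove [aks,vmjbs,glom] add [hdwj] -> 9 lines: zdtu nmx kdbdc twcp hdwj box dtkap dyx gts
Hunk 3: at line 3 remove [hdwj,box] add [lupq,ctix,amx] -> 10 lines: zdtu nmx kdbdc twcp lupq ctix amx dtkap dyx gts
Hunk 4: at line 3 remove [lupq,ctix,amx] add [xsu,iaizi] -> 9 lines: zdtu nmx kdbdc twcp xsu iaizi dtkap dyx gts
Final line 2: nmx

Answer: nmx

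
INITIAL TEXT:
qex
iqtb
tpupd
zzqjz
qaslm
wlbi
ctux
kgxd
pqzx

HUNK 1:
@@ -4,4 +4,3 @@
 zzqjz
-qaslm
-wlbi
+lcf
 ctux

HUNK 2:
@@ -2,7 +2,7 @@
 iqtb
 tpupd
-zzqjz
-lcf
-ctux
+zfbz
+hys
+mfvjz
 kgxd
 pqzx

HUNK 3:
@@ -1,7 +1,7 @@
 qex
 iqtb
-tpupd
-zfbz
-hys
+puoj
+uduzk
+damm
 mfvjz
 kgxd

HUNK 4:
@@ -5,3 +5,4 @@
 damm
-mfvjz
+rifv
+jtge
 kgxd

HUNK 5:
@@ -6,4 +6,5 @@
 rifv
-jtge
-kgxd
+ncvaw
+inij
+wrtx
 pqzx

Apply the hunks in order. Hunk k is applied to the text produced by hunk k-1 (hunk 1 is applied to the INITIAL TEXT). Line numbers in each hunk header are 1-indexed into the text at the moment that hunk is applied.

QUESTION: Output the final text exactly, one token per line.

Answer: qex
iqtb
puoj
uduzk
damm
rifv
ncvaw
inij
wrtx
pqzx

Derivation:
Hunk 1: at line 4 remove [qaslm,wlbi] add [lcf] -> 8 lines: qex iqtb tpupd zzqjz lcf ctux kgxd pqzx
Hunk 2: at line 2 remove [zzqjz,lcf,ctux] add [zfbz,hys,mfvjz] -> 8 lines: qex iqtb tpupd zfbz hys mfvjz kgxd pqzx
Hunk 3: at line 1 remove [tpupd,zfbz,hys] add [puoj,uduzk,damm] -> 8 lines: qex iqtb puoj uduzk damm mfvjz kgxd pqzx
Hunk 4: at line 5 remove [mfvjz] add [rifv,jtge] -> 9 lines: qex iqtb puoj uduzk damm rifv jtge kgxd pqzx
Hunk 5: at line 6 remove [jtge,kgxd] add [ncvaw,inij,wrtx] -> 10 lines: qex iqtb puoj uduzk damm rifv ncvaw inij wrtx pqzx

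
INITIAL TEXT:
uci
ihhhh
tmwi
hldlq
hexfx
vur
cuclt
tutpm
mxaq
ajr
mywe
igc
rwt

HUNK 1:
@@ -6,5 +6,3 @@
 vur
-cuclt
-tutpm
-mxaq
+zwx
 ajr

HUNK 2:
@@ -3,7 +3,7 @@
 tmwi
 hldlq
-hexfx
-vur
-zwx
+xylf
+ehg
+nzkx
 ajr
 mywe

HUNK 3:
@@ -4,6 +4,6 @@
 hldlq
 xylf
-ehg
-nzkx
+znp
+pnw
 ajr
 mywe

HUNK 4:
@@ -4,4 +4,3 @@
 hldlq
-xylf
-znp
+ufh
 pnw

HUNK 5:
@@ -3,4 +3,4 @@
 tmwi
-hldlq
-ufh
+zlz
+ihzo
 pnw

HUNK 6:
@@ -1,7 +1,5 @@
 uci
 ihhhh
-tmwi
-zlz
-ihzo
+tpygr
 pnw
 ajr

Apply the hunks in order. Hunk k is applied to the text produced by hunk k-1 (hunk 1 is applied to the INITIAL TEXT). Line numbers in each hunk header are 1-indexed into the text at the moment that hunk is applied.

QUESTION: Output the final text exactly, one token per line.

Hunk 1: at line 6 remove [cuclt,tutpm,mxaq] add [zwx] -> 11 lines: uci ihhhh tmwi hldlq hexfx vur zwx ajr mywe igc rwt
Hunk 2: at line 3 remove [hexfx,vur,zwx] add [xylf,ehg,nzkx] -> 11 lines: uci ihhhh tmwi hldlq xylf ehg nzkx ajr mywe igc rwt
Hunk 3: at line 4 remove [ehg,nzkx] add [znp,pnw] -> 11 lines: uci ihhhh tmwi hldlq xylf znp pnw ajr mywe igc rwt
Hunk 4: at line 4 remove [xylf,znp] add [ufh] -> 10 lines: uci ihhhh tmwi hldlq ufh pnw ajr mywe igc rwt
Hunk 5: at line 3 remove [hldlq,ufh] add [zlz,ihzo] -> 10 lines: uci ihhhh tmwi zlz ihzo pnw ajr mywe igc rwt
Hunk 6: at line 1 remove [tmwi,zlz,ihzo] add [tpygr] -> 8 lines: uci ihhhh tpygr pnw ajr mywe igc rwt

Answer: uci
ihhhh
tpygr
pnw
ajr
mywe
igc
rwt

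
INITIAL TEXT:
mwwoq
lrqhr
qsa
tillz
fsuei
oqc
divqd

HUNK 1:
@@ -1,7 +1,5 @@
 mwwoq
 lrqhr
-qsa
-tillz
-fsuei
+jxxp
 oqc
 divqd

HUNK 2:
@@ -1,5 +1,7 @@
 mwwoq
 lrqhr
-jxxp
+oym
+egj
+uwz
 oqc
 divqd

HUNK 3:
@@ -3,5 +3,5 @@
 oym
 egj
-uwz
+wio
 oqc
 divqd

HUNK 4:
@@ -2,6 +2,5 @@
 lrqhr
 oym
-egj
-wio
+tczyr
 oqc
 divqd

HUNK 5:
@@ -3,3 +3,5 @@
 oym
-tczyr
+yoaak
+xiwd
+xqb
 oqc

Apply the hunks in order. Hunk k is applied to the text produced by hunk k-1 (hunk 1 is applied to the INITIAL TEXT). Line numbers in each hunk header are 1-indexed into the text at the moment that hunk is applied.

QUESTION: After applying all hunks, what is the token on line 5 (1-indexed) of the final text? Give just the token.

Answer: xiwd

Derivation:
Hunk 1: at line 1 remove [qsa,tillz,fsuei] add [jxxp] -> 5 lines: mwwoq lrqhr jxxp oqc divqd
Hunk 2: at line 1 remove [jxxp] add [oym,egj,uwz] -> 7 lines: mwwoq lrqhr oym egj uwz oqc divqd
Hunk 3: at line 3 remove [uwz] add [wio] -> 7 lines: mwwoq lrqhr oym egj wio oqc divqd
Hunk 4: at line 2 remove [egj,wio] add [tczyr] -> 6 lines: mwwoq lrqhr oym tczyr oqc divqd
Hunk 5: at line 3 remove [tczyr] add [yoaak,xiwd,xqb] -> 8 lines: mwwoq lrqhr oym yoaak xiwd xqb oqc divqd
Final line 5: xiwd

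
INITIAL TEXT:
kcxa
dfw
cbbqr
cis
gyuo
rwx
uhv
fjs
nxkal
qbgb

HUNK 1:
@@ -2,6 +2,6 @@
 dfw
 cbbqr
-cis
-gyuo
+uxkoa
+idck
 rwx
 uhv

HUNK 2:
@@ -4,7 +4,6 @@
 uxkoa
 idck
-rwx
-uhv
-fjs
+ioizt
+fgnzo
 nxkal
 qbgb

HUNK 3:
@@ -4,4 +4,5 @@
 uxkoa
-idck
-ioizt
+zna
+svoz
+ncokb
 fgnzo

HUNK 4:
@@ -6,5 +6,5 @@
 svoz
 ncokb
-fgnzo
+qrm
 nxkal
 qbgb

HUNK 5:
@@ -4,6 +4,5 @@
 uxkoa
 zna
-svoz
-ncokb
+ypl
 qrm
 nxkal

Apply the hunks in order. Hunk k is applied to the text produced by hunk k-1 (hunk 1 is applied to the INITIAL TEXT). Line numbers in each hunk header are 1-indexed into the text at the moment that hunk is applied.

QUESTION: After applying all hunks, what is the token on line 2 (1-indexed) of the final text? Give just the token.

Answer: dfw

Derivation:
Hunk 1: at line 2 remove [cis,gyuo] add [uxkoa,idck] -> 10 lines: kcxa dfw cbbqr uxkoa idck rwx uhv fjs nxkal qbgb
Hunk 2: at line 4 remove [rwx,uhv,fjs] add [ioizt,fgnzo] -> 9 lines: kcxa dfw cbbqr uxkoa idck ioizt fgnzo nxkal qbgb
Hunk 3: at line 4 remove [idck,ioizt] add [zna,svoz,ncokb] -> 10 lines: kcxa dfw cbbqr uxkoa zna svoz ncokb fgnzo nxkal qbgb
Hunk 4: at line 6 remove [fgnzo] add [qrm] -> 10 lines: kcxa dfw cbbqr uxkoa zna svoz ncokb qrm nxkal qbgb
Hunk 5: at line 4 remove [svoz,ncokb] add [ypl] -> 9 lines: kcxa dfw cbbqr uxkoa zna ypl qrm nxkal qbgb
Final line 2: dfw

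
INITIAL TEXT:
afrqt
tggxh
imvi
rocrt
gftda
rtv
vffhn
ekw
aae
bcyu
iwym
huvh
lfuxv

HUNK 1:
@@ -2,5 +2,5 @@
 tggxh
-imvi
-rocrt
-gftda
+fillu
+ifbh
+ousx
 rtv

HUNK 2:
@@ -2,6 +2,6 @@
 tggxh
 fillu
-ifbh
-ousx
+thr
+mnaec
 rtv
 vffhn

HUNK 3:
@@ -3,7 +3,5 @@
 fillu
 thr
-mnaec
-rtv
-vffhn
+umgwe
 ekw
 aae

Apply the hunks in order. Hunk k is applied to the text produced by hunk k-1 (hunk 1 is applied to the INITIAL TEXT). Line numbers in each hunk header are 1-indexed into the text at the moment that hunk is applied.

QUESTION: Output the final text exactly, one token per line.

Hunk 1: at line 2 remove [imvi,rocrt,gftda] add [fillu,ifbh,ousx] -> 13 lines: afrqt tggxh fillu ifbh ousx rtv vffhn ekw aae bcyu iwym huvh lfuxv
Hunk 2: at line 2 remove [ifbh,ousx] add [thr,mnaec] -> 13 lines: afrqt tggxh fillu thr mnaec rtv vffhn ekw aae bcyu iwym huvh lfuxv
Hunk 3: at line 3 remove [mnaec,rtv,vffhn] add [umgwe] -> 11 lines: afrqt tggxh fillu thr umgwe ekw aae bcyu iwym huvh lfuxv

Answer: afrqt
tggxh
fillu
thr
umgwe
ekw
aae
bcyu
iwym
huvh
lfuxv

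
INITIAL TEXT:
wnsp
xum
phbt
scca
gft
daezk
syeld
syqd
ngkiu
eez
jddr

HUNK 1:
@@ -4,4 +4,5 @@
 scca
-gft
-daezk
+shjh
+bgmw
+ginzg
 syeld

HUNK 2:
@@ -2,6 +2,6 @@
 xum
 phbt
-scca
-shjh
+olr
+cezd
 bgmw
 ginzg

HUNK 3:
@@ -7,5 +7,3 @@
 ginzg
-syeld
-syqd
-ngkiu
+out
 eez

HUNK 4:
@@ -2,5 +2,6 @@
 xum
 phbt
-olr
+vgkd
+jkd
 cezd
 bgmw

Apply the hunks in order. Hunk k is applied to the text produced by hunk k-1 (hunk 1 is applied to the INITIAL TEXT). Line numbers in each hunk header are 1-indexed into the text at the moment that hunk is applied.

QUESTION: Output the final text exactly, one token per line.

Answer: wnsp
xum
phbt
vgkd
jkd
cezd
bgmw
ginzg
out
eez
jddr

Derivation:
Hunk 1: at line 4 remove [gft,daezk] add [shjh,bgmw,ginzg] -> 12 lines: wnsp xum phbt scca shjh bgmw ginzg syeld syqd ngkiu eez jddr
Hunk 2: at line 2 remove [scca,shjh] add [olr,cezd] -> 12 lines: wnsp xum phbt olr cezd bgmw ginzg syeld syqd ngkiu eez jddr
Hunk 3: at line 7 remove [syeld,syqd,ngkiu] add [out] -> 10 lines: wnsp xum phbt olr cezd bgmw ginzg out eez jddr
Hunk 4: at line 2 remove [olr] add [vgkd,jkd] -> 11 lines: wnsp xum phbt vgkd jkd cezd bgmw ginzg out eez jddr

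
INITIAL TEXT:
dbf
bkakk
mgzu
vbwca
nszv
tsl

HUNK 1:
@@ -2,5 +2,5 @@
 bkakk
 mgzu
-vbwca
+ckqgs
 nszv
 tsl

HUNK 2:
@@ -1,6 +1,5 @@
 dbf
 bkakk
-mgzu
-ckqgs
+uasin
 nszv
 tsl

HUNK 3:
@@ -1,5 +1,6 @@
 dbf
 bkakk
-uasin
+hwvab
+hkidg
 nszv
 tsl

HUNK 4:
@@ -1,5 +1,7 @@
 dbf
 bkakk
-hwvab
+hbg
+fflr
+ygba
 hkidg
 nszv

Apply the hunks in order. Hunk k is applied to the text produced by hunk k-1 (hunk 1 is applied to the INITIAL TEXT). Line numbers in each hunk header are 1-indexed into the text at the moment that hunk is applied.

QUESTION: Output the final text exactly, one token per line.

Answer: dbf
bkakk
hbg
fflr
ygba
hkidg
nszv
tsl

Derivation:
Hunk 1: at line 2 remove [vbwca] add [ckqgs] -> 6 lines: dbf bkakk mgzu ckqgs nszv tsl
Hunk 2: at line 1 remove [mgzu,ckqgs] add [uasin] -> 5 lines: dbf bkakk uasin nszv tsl
Hunk 3: at line 1 remove [uasin] add [hwvab,hkidg] -> 6 lines: dbf bkakk hwvab hkidg nszv tsl
Hunk 4: at line 1 remove [hwvab] add [hbg,fflr,ygba] -> 8 lines: dbf bkakk hbg fflr ygba hkidg nszv tsl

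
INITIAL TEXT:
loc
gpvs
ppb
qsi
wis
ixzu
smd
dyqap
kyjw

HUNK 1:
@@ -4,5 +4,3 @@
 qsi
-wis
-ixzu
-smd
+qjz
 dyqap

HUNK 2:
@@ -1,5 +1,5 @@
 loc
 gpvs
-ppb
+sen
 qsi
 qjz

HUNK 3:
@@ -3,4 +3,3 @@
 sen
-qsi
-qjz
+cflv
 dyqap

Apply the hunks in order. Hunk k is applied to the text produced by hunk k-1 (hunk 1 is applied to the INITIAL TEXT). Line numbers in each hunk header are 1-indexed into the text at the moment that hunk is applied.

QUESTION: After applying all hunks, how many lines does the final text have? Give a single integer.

Answer: 6

Derivation:
Hunk 1: at line 4 remove [wis,ixzu,smd] add [qjz] -> 7 lines: loc gpvs ppb qsi qjz dyqap kyjw
Hunk 2: at line 1 remove [ppb] add [sen] -> 7 lines: loc gpvs sen qsi qjz dyqap kyjw
Hunk 3: at line 3 remove [qsi,qjz] add [cflv] -> 6 lines: loc gpvs sen cflv dyqap kyjw
Final line count: 6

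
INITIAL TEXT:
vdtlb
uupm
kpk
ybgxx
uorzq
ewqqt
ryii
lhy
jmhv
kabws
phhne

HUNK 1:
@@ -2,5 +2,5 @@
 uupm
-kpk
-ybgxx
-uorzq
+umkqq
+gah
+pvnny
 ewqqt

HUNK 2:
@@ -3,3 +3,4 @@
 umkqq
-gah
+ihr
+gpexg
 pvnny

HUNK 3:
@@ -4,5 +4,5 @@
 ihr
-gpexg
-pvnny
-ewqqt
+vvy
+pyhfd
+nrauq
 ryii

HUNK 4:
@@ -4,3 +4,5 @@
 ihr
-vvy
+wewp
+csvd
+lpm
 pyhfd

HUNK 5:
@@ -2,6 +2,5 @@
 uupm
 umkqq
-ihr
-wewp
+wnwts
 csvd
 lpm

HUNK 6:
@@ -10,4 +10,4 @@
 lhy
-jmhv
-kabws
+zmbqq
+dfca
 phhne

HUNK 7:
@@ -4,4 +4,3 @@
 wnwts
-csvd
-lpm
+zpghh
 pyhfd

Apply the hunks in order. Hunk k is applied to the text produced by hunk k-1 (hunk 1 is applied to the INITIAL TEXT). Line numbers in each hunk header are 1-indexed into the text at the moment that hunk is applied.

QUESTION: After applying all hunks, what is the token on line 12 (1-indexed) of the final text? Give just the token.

Hunk 1: at line 2 remove [kpk,ybgxx,uorzq] add [umkqq,gah,pvnny] -> 11 lines: vdtlb uupm umkqq gah pvnny ewqqt ryii lhy jmhv kabws phhne
Hunk 2: at line 3 remove [gah] add [ihr,gpexg] -> 12 lines: vdtlb uupm umkqq ihr gpexg pvnny ewqqt ryii lhy jmhv kabws phhne
Hunk 3: at line 4 remove [gpexg,pvnny,ewqqt] add [vvy,pyhfd,nrauq] -> 12 lines: vdtlb uupm umkqq ihr vvy pyhfd nrauq ryii lhy jmhv kabws phhne
Hunk 4: at line 4 remove [vvy] add [wewp,csvd,lpm] -> 14 lines: vdtlb uupm umkqq ihr wewp csvd lpm pyhfd nrauq ryii lhy jmhv kabws phhne
Hunk 5: at line 2 remove [ihr,wewp] add [wnwts] -> 13 lines: vdtlb uupm umkqq wnwts csvd lpm pyhfd nrauq ryii lhy jmhv kabws phhne
Hunk 6: at line 10 remove [jmhv,kabws] add [zmbqq,dfca] -> 13 lines: vdtlb uupm umkqq wnwts csvd lpm pyhfd nrauq ryii lhy zmbqq dfca phhne
Hunk 7: at line 4 remove [csvd,lpm] add [zpghh] -> 12 lines: vdtlb uupm umkqq wnwts zpghh pyhfd nrauq ryii lhy zmbqq dfca phhne
Final line 12: phhne

Answer: phhne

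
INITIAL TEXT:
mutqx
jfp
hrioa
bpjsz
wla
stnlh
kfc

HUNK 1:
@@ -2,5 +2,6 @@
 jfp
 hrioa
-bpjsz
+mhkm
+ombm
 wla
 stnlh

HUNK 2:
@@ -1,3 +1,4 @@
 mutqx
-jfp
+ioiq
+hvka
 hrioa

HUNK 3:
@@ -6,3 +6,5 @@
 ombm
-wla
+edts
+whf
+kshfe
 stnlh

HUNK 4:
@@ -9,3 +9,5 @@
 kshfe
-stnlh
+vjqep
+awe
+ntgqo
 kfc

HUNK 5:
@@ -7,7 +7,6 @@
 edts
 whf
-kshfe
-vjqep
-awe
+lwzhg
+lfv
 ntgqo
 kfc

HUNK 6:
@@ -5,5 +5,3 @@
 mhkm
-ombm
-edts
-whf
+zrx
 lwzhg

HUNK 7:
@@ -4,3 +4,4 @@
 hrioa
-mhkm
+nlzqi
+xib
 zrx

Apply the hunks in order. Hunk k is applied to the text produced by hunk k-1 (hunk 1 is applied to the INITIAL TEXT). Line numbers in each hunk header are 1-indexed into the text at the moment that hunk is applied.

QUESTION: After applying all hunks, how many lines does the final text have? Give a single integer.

Answer: 11

Derivation:
Hunk 1: at line 2 remove [bpjsz] add [mhkm,ombm] -> 8 lines: mutqx jfp hrioa mhkm ombm wla stnlh kfc
Hunk 2: at line 1 remove [jfp] add [ioiq,hvka] -> 9 lines: mutqx ioiq hvka hrioa mhkm ombm wla stnlh kfc
Hunk 3: at line 6 remove [wla] add [edts,whf,kshfe] -> 11 lines: mutqx ioiq hvka hrioa mhkm ombm edts whf kshfe stnlh kfc
Hunk 4: at line 9 remove [stnlh] add [vjqep,awe,ntgqo] -> 13 lines: mutqx ioiq hvka hrioa mhkm ombm edts whf kshfe vjqep awe ntgqo kfc
Hunk 5: at line 7 remove [kshfe,vjqep,awe] add [lwzhg,lfv] -> 12 lines: mutqx ioiq hvka hrioa mhkm ombm edts whf lwzhg lfv ntgqo kfc
Hunk 6: at line 5 remove [ombm,edts,whf] add [zrx] -> 10 lines: mutqx ioiq hvka hrioa mhkm zrx lwzhg lfv ntgqo kfc
Hunk 7: at line 4 remove [mhkm] add [nlzqi,xib] -> 11 lines: mutqx ioiq hvka hrioa nlzqi xib zrx lwzhg lfv ntgqo kfc
Final line count: 11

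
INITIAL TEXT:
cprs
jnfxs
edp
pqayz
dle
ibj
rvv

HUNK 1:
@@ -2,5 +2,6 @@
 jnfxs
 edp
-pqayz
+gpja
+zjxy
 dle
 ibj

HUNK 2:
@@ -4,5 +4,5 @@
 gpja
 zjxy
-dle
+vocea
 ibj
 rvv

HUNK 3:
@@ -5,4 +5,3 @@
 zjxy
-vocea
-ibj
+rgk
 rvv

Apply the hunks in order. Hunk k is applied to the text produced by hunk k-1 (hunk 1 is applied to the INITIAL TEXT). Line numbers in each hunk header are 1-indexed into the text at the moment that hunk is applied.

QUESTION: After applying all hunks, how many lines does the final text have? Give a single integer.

Hunk 1: at line 2 remove [pqayz] add [gpja,zjxy] -> 8 lines: cprs jnfxs edp gpja zjxy dle ibj rvv
Hunk 2: at line 4 remove [dle] add [vocea] -> 8 lines: cprs jnfxs edp gpja zjxy vocea ibj rvv
Hunk 3: at line 5 remove [vocea,ibj] add [rgk] -> 7 lines: cprs jnfxs edp gpja zjxy rgk rvv
Final line count: 7

Answer: 7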